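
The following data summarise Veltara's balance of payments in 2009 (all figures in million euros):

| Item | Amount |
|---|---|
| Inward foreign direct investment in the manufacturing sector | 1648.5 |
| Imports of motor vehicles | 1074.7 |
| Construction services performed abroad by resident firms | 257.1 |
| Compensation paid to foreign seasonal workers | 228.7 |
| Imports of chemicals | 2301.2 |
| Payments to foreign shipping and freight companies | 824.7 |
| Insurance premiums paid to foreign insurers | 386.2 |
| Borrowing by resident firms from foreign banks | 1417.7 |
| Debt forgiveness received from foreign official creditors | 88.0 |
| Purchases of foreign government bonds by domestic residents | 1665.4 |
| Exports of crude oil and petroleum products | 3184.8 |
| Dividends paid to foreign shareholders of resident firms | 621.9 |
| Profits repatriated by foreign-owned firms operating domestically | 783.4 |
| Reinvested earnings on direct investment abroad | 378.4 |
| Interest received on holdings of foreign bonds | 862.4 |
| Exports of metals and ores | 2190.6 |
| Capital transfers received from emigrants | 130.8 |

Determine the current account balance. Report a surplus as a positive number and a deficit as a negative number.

Goods: 3184.8 - 1074.7 + 2190.6 - 2301.2 = 1999.5
Services: -824.7 - 386.2 + 257.1 = -953.8
Primary income: -621.9 + 378.4 + 862.4 - 228.7 - 783.4 = -393.2
Current account = 1999.5 + (-953.8) + (-393.2) = 652.5
(Excluded from the current account — financial account: inward foreign direct investment in the manufacturing sector 1648.5, borrowing by resident firms from foreign banks 1417.7, purchases of foreign government bonds by domestic residents 1665.4; capital account: debt forgiveness received from foreign official creditors 88.0, capital transfers received from emigrants 130.8.)

652.5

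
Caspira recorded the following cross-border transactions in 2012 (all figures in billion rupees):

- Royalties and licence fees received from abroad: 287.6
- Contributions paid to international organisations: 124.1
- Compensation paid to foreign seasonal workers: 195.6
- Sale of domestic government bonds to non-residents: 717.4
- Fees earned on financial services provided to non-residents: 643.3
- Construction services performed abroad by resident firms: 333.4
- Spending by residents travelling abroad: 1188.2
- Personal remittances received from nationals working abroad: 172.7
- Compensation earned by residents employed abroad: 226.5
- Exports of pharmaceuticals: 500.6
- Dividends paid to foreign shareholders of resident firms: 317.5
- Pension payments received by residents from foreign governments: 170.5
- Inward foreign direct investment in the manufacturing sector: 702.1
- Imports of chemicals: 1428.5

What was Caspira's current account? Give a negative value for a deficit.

-919.3

Goods: 500.6 - 1428.5 = -927.9
Services: 287.6 + 643.3 - 1188.2 + 333.4 = 76.1
Primary income: -195.6 + 226.5 - 317.5 = -286.6
Secondary income: 170.5 - 124.1 + 172.7 = 219.1
Current account = (-927.9) + 76.1 + (-286.6) + 219.1 = -919.3
(Excluded from the current account — financial account: sale of domestic government bonds to non-residents 717.4, inward foreign direct investment in the manufacturing sector 702.1.)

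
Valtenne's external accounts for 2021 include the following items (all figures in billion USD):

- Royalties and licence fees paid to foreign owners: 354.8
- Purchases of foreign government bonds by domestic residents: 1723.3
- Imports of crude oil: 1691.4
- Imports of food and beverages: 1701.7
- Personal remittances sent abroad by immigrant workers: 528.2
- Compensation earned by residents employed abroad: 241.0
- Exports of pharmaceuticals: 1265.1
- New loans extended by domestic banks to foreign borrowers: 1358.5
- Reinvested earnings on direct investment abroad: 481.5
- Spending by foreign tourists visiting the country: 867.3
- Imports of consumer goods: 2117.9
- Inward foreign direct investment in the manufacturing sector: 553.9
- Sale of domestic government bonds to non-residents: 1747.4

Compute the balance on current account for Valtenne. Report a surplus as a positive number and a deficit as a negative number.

-3539.1

Goods: -2117.9 - 1701.7 - 1691.4 + 1265.1 = -4245.9
Services: 867.3 - 354.8 = 512.5
Primary income: 241.0 + 481.5 = 722.5
Secondary income: -528.2
Current account = (-4245.9) + 512.5 + 722.5 + (-528.2) = -3539.1
(Excluded from the current account — financial account: purchases of foreign government bonds by domestic residents 1723.3, new loans extended by domestic banks to foreign borrowers 1358.5, inward foreign direct investment in the manufacturing sector 553.9, sale of domestic government bonds to non-residents 1747.4.)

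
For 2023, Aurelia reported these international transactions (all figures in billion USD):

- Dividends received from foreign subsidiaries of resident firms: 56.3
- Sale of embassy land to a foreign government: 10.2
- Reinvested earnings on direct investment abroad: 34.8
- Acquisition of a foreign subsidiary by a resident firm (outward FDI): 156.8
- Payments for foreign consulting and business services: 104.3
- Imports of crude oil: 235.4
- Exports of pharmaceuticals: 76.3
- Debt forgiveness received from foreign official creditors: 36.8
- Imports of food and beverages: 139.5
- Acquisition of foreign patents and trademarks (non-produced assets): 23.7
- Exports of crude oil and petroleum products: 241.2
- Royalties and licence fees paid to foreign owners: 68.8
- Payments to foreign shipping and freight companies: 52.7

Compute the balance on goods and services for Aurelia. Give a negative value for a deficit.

-283.2

Goods: -235.4 + 241.2 + 76.3 - 139.5 = -57.4
Services: -104.3 - 52.7 - 68.8 = -225.8
Trade balance = -57.4 + (-225.8) = -283.2
(Excluded from the trade balance — primary income: dividends received from foreign subsidiaries of resident firms 56.3, reinvested earnings on direct investment abroad 34.8; capital account: sale of embassy land to a foreign government 10.2, debt forgiveness received from foreign official creditors 36.8, acquisition of foreign patents and trademarks (non-produced assets) 23.7; financial account: acquisition of a foreign subsidiary by a resident firm (outward FDI) 156.8.)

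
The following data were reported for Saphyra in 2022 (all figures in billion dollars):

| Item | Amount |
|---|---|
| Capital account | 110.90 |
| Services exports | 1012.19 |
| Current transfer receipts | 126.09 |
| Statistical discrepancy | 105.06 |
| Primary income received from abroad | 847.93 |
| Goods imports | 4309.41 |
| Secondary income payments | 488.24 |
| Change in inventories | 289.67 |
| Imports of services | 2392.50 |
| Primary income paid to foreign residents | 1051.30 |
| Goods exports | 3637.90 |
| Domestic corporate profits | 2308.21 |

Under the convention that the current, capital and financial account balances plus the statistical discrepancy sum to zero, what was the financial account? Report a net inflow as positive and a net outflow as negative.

2401.38

Goods balance = 3637.90 - 4309.41 = -671.51
Services balance = 1012.19 - 2392.50 = -1380.31
Trade balance (goods + services) = -671.51 + (-1380.31) = -2051.82
Net primary income = 847.93 - 1051.30 = -203.37
Net secondary income = 126.09 - 488.24 = -362.15
Current account = -2051.82 + (-203.37) + (-362.15) = -2617.34
Financial account = -(-2617.34 + 110.90 + 105.06) = 2401.38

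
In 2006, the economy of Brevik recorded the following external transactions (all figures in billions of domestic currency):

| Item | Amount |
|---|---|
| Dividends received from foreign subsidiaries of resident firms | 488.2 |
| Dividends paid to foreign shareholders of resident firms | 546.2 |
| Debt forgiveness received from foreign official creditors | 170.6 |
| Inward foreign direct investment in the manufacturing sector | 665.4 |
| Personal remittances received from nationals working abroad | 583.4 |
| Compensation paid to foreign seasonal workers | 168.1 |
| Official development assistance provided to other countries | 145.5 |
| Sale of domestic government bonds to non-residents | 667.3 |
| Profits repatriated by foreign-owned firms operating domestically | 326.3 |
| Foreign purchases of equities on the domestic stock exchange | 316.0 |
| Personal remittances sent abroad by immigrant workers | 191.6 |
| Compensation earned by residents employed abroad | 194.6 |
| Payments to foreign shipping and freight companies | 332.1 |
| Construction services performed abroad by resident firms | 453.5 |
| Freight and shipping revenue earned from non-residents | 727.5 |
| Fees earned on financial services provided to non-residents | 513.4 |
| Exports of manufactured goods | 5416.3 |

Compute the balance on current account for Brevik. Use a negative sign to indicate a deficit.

6667.1

Goods: 5416.3
Services: -332.1 + 513.4 + 727.5 + 453.5 = 1362.3
Primary income: 194.6 + 488.2 - 168.1 - 326.3 - 546.2 = -357.8
Secondary income: -191.6 - 145.5 + 583.4 = 246.3
Current account = 5416.3 + 1362.3 + (-357.8) + 246.3 = 6667.1
(Excluded from the current account — capital account: debt forgiveness received from foreign official creditors 170.6; financial account: inward foreign direct investment in the manufacturing sector 665.4, sale of domestic government bonds to non-residents 667.3, foreign purchases of equities on the domestic stock exchange 316.0.)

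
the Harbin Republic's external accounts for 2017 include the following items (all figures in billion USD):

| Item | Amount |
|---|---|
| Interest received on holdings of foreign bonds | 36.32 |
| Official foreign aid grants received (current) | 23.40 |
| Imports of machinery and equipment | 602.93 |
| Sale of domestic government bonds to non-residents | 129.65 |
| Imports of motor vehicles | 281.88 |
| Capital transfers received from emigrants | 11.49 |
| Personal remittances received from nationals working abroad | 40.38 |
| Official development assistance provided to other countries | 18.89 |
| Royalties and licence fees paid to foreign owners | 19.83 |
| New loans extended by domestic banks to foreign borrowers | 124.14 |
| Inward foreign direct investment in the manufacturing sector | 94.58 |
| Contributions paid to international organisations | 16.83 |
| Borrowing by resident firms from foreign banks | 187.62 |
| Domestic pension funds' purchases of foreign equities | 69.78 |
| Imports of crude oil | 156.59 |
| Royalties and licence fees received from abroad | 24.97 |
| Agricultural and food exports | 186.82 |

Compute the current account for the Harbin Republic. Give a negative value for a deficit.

Goods: -602.93 - 156.59 + 186.82 - 281.88 = -854.58
Services: 24.97 - 19.83 = 5.14
Primary income: 36.32
Secondary income: -18.89 + 40.38 - 16.83 + 23.40 = 28.06
Current account = (-854.58) + 5.14 + 36.32 + 28.06 = -785.06
(Excluded from the current account — financial account: sale of domestic government bonds to non-residents 129.65, new loans extended by domestic banks to foreign borrowers 124.14, inward foreign direct investment in the manufacturing sector 94.58, borrowing by resident firms from foreign banks 187.62, domestic pension funds' purchases of foreign equities 69.78; capital account: capital transfers received from emigrants 11.49.)

-785.06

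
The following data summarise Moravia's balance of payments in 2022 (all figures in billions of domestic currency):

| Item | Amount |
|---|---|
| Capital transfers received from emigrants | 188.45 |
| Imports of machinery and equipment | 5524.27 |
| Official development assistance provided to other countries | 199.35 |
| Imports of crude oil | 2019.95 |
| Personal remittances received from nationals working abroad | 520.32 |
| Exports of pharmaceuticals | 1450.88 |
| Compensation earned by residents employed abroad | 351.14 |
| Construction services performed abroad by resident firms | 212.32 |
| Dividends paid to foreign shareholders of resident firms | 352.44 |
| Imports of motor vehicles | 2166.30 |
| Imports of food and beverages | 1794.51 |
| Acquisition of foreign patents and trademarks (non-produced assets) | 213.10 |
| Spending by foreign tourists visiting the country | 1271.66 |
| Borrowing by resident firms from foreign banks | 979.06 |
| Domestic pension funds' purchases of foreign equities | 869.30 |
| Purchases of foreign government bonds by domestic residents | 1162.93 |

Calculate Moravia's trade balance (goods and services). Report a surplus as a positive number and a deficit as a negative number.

-8570.17

Goods: -5524.27 - 2019.95 - 2166.30 + 1450.88 - 1794.51 = -10054.15
Services: 1271.66 + 212.32 = 1483.98
Trade balance = -10054.15 + 1483.98 = -8570.17
(Excluded from the trade balance — capital account: capital transfers received from emigrants 188.45, acquisition of foreign patents and trademarks (non-produced assets) 213.10; secondary income: official development assistance provided to other countries 199.35, personal remittances received from nationals working abroad 520.32; primary income: compensation earned by residents employed abroad 351.14, dividends paid to foreign shareholders of resident firms 352.44; financial account: borrowing by resident firms from foreign banks 979.06, domestic pension funds' purchases of foreign equities 869.30, purchases of foreign government bonds by domestic residents 1162.93.)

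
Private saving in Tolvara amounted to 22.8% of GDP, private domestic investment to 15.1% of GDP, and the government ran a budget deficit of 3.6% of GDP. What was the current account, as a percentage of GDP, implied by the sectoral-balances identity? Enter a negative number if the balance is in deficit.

By the sectoral-balances identity, CA = (S_private - I) + (T - G).
Private balance = 22.8 - 15.1 = 7.7
Government balance (T - G) = -3.6
CA = 7.7 + (-3.6) = 4.1

4.1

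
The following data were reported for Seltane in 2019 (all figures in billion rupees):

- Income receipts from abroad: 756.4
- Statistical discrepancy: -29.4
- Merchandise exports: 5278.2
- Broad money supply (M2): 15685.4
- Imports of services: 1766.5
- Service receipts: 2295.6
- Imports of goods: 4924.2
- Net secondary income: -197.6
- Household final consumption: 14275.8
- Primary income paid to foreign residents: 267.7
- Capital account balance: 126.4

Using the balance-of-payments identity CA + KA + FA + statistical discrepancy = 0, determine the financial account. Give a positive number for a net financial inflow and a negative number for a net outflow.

-1271.2

Goods balance = 5278.2 - 4924.2 = 354.0
Services balance = 2295.6 - 1766.5 = 529.1
Trade balance (goods + services) = 354.0 + 529.1 = 883.1
Net primary income = 756.4 - 267.7 = 488.7
Net secondary income = -197.6
Current account = 883.1 + 488.7 + (-197.6) = 1174.2
Financial account = -(1174.2 + 126.4 + (-29.4)) = -1271.2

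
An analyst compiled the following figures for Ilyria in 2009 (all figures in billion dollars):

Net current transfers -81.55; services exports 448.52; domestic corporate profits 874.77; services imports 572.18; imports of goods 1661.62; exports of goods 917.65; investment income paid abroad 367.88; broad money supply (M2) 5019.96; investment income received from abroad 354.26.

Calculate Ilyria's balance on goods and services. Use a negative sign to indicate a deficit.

-867.63

Goods balance = 917.65 - 1661.62 = -743.97
Services balance = 448.52 - 572.18 = -123.66
Trade balance (goods + services) = -743.97 + (-123.66) = -867.63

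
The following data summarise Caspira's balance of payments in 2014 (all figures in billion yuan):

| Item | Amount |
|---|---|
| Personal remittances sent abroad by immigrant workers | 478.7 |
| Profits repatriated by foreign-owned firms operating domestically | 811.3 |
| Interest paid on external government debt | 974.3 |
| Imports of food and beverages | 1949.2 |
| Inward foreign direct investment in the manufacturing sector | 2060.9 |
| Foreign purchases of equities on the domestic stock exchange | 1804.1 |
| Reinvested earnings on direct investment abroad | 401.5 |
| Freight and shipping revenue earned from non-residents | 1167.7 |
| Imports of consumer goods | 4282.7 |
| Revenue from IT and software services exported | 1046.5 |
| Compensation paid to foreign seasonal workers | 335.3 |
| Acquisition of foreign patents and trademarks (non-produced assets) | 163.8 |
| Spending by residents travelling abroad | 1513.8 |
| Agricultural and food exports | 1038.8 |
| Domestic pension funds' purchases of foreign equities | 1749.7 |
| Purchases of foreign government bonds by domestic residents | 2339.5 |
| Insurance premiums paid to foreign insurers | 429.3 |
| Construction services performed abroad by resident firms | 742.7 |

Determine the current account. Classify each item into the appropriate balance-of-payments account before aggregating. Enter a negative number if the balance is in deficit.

Goods: -1949.2 - 4282.7 + 1038.8 = -5193.1
Services: 742.7 + 1167.7 + 1046.5 - 429.3 - 1513.8 = 1013.8
Primary income: -974.3 - 335.3 - 811.3 + 401.5 = -1719.4
Secondary income: -478.7
Current account = (-5193.1) + 1013.8 + (-1719.4) + (-478.7) = -6377.4
(Excluded from the current account — financial account: inward foreign direct investment in the manufacturing sector 2060.9, foreign purchases of equities on the domestic stock exchange 1804.1, domestic pension funds' purchases of foreign equities 1749.7, purchases of foreign government bonds by domestic residents 2339.5; capital account: acquisition of foreign patents and trademarks (non-produced assets) 163.8.)

-6377.4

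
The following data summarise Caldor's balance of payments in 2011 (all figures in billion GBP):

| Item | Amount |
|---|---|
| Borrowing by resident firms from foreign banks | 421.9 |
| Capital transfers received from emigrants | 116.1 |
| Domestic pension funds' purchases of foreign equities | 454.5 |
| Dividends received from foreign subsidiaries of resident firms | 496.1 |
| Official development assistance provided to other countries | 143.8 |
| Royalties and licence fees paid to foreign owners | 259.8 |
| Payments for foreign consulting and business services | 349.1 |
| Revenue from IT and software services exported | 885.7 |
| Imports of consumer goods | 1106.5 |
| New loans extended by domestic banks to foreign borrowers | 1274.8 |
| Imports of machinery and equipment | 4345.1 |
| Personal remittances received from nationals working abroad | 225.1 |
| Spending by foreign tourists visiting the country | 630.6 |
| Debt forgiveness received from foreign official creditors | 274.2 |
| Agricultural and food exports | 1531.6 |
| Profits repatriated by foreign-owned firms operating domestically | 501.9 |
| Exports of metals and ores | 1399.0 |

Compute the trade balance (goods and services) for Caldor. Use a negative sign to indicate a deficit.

Goods: -1106.5 + 1399.0 + 1531.6 - 4345.1 = -2521.0
Services: -259.8 - 349.1 + 630.6 + 885.7 = 907.4
Trade balance = -2521.0 + 907.4 = -1613.6
(Excluded from the trade balance — financial account: borrowing by resident firms from foreign banks 421.9, domestic pension funds' purchases of foreign equities 454.5, new loans extended by domestic banks to foreign borrowers 1274.8; capital account: capital transfers received from emigrants 116.1, debt forgiveness received from foreign official creditors 274.2; primary income: dividends received from foreign subsidiaries of resident firms 496.1, profits repatriated by foreign-owned firms operating domestically 501.9; secondary income: official development assistance provided to other countries 143.8, personal remittances received from nationals working abroad 225.1.)

-1613.6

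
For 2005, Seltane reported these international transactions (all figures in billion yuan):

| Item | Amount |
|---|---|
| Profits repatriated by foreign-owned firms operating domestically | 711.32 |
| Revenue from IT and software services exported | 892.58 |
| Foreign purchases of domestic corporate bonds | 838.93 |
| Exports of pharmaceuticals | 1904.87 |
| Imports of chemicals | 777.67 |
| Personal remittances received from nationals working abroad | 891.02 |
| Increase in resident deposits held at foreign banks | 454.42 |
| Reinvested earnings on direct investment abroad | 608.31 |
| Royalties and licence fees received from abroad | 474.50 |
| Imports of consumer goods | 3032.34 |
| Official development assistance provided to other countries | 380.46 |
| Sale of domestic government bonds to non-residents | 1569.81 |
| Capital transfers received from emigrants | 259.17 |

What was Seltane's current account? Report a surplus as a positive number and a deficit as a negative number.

-130.51

Goods: -777.67 + 1904.87 - 3032.34 = -1905.14
Services: 474.50 + 892.58 = 1367.08
Primary income: 608.31 - 711.32 = -103.01
Secondary income: -380.46 + 891.02 = 510.56
Current account = (-1905.14) + 1367.08 + (-103.01) + 510.56 = -130.51
(Excluded from the current account — financial account: foreign purchases of domestic corporate bonds 838.93, increase in resident deposits held at foreign banks 454.42, sale of domestic government bonds to non-residents 1569.81; capital account: capital transfers received from emigrants 259.17.)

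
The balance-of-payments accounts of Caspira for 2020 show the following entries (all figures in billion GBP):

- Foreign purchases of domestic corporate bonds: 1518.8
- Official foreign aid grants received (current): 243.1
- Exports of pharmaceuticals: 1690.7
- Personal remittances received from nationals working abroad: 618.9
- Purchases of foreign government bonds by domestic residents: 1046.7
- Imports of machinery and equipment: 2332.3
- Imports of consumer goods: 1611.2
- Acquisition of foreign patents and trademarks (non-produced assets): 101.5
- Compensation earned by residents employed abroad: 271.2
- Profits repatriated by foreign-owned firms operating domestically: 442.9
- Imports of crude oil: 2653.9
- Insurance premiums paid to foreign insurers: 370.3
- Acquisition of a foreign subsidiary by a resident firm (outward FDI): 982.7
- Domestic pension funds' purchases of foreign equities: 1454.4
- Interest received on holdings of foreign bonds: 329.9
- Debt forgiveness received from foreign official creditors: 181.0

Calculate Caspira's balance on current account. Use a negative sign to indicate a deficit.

-4256.8

Goods: -2332.3 - 2653.9 + 1690.7 - 1611.2 = -4906.7
Services: -370.3
Primary income: -442.9 + 271.2 + 329.9 = 158.2
Secondary income: 618.9 + 243.1 = 862.0
Current account = (-4906.7) + (-370.3) + 158.2 + 862.0 = -4256.8
(Excluded from the current account — financial account: foreign purchases of domestic corporate bonds 1518.8, purchases of foreign government bonds by domestic residents 1046.7, acquisition of a foreign subsidiary by a resident firm (outward FDI) 982.7, domestic pension funds' purchases of foreign equities 1454.4; capital account: acquisition of foreign patents and trademarks (non-produced assets) 101.5, debt forgiveness received from foreign official creditors 181.0.)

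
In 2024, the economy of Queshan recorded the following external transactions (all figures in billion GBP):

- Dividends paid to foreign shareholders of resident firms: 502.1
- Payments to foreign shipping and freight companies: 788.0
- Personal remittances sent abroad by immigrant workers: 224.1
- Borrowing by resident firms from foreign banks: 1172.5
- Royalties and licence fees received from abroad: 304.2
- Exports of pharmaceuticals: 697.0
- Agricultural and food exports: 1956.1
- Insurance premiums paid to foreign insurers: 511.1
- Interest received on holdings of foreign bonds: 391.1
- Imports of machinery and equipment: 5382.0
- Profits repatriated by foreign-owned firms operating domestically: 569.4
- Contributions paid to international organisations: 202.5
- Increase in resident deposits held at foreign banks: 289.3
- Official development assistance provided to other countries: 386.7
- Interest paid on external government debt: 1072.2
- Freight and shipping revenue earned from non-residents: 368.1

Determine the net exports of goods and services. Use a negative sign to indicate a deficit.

-3355.7

Goods: 697.0 + 1956.1 - 5382.0 = -2728.9
Services: -788.0 - 511.1 + 368.1 + 304.2 = -626.8
Trade balance = -2728.9 + (-626.8) = -3355.7
(Excluded from the trade balance — primary income: dividends paid to foreign shareholders of resident firms 502.1, interest received on holdings of foreign bonds 391.1, profits repatriated by foreign-owned firms operating domestically 569.4, interest paid on external government debt 1072.2; secondary income: personal remittances sent abroad by immigrant workers 224.1, contributions paid to international organisations 202.5, official development assistance provided to other countries 386.7; financial account: borrowing by resident firms from foreign banks 1172.5, increase in resident deposits held at foreign banks 289.3.)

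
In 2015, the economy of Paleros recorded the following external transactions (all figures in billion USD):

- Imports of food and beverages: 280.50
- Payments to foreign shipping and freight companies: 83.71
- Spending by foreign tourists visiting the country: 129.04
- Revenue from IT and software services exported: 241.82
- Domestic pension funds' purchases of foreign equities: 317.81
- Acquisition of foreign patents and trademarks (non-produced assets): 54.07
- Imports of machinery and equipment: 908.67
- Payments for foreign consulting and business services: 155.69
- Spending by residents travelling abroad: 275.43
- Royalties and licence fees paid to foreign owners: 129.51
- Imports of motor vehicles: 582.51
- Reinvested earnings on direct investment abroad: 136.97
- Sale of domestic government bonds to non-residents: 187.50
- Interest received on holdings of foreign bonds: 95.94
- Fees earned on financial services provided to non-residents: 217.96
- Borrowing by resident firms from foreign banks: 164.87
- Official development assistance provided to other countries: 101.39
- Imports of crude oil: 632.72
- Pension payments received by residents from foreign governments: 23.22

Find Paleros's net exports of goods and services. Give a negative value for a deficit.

-2459.92

Goods: -582.51 - 908.67 - 280.50 - 632.72 = -2404.40
Services: 217.96 - 129.51 - 155.69 + 129.04 + 241.82 - 83.71 - 275.43 = -55.52
Trade balance = -2404.40 + (-55.52) = -2459.92
(Excluded from the trade balance — financial account: domestic pension funds' purchases of foreign equities 317.81, sale of domestic government bonds to non-residents 187.50, borrowing by resident firms from foreign banks 164.87; capital account: acquisition of foreign patents and trademarks (non-produced assets) 54.07; primary income: reinvested earnings on direct investment abroad 136.97, interest received on holdings of foreign bonds 95.94; secondary income: official development assistance provided to other countries 101.39, pension payments received by residents from foreign governments 23.22.)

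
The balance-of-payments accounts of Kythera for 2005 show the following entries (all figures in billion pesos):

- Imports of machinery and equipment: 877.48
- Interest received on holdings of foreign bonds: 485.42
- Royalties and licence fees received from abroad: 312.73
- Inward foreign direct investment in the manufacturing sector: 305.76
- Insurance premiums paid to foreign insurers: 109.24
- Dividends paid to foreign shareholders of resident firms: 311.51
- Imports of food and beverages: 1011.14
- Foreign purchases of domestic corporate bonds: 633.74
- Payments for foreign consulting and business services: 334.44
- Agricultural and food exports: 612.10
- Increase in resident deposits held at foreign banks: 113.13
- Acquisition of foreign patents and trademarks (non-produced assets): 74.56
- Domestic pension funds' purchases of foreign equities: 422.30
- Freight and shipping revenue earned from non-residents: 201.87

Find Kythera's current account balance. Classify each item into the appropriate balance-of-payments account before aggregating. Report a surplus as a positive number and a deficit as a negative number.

-1031.69

Goods: -1011.14 - 877.48 + 612.10 = -1276.52
Services: 312.73 - 109.24 - 334.44 + 201.87 = 70.92
Primary income: -311.51 + 485.42 = 173.91
Current account = (-1276.52) + 70.92 + 173.91 = -1031.69
(Excluded from the current account — financial account: inward foreign direct investment in the manufacturing sector 305.76, foreign purchases of domestic corporate bonds 633.74, increase in resident deposits held at foreign banks 113.13, domestic pension funds' purchases of foreign equities 422.30; capital account: acquisition of foreign patents and trademarks (non-produced assets) 74.56.)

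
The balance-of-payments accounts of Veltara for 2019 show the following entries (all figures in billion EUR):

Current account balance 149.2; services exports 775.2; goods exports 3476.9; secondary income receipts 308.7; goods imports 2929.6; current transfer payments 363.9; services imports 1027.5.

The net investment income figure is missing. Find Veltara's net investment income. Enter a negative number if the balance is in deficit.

-90.6

Current account = goods balance + services balance + net primary income + net secondary income
Sum of the known components = 239.8
Net investment income = CA - (known components) = 149.2 - 239.8 = -90.6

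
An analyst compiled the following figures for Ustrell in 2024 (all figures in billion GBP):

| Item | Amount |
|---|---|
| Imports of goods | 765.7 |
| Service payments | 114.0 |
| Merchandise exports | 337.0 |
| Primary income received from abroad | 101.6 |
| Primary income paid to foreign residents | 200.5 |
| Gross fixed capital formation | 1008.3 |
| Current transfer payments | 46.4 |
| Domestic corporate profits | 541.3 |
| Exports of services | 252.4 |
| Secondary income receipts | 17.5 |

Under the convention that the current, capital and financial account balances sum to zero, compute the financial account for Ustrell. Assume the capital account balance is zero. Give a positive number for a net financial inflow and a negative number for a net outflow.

Goods balance = 337.0 - 765.7 = -428.7
Services balance = 252.4 - 114.0 = 138.4
Trade balance (goods + services) = -428.7 + 138.4 = -290.3
Net primary income = 101.6 - 200.5 = -98.9
Net secondary income = 17.5 - 46.4 = -28.9
Current account = -290.3 + (-98.9) + (-28.9) = -418.1
Financial account = -(-418.1) = 418.1

418.1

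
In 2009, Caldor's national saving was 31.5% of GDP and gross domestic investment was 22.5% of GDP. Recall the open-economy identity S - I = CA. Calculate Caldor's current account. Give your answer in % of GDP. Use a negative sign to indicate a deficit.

9.0

S - I = CA (net lending to the rest of the world).
CA = S - I = 31.5 - 22.5 = 9.0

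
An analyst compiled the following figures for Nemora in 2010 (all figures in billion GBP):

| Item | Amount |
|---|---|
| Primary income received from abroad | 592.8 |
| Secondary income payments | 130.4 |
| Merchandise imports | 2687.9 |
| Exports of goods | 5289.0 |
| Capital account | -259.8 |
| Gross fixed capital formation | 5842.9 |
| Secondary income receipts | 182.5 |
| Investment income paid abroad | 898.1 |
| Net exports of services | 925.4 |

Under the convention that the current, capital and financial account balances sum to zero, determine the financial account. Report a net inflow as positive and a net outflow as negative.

Goods balance = 5289.0 - 2687.9 = 2601.1
Services balance = 925.4
Trade balance (goods + services) = 2601.1 + 925.4 = 3526.5
Net primary income = 592.8 - 898.1 = -305.3
Net secondary income = 182.5 - 130.4 = 52.1
Current account = 3526.5 + (-305.3) + 52.1 = 3273.3
Financial account = -(3273.3 + (-259.8)) = -3013.5

-3013.5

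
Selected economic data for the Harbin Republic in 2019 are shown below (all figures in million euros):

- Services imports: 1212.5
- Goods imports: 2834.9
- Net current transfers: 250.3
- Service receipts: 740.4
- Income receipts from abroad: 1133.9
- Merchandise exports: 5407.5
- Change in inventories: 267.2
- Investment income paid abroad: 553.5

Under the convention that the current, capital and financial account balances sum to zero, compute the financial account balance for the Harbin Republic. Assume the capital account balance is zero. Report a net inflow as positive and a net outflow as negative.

-2931.2

Goods balance = 5407.5 - 2834.9 = 2572.6
Services balance = 740.4 - 1212.5 = -472.1
Trade balance (goods + services) = 2572.6 + (-472.1) = 2100.5
Net primary income = 1133.9 - 553.5 = 580.4
Net secondary income = 250.3
Current account = 2100.5 + 580.4 + 250.3 = 2931.2
Financial account = -(2931.2) = -2931.2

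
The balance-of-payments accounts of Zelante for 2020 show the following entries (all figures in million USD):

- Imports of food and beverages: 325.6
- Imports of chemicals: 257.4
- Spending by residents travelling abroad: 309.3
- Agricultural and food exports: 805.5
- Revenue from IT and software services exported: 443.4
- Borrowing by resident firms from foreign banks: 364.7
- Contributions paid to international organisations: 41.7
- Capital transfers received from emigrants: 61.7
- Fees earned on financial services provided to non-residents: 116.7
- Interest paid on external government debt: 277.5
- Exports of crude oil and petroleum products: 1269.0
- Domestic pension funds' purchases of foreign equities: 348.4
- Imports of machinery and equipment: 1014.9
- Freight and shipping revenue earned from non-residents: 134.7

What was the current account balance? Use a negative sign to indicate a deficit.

Goods: -1014.9 + 805.5 - 257.4 + 1269.0 - 325.6 = 476.6
Services: 116.7 + 443.4 - 309.3 + 134.7 = 385.5
Primary income: -277.5
Secondary income: -41.7
Current account = 476.6 + 385.5 + (-277.5) + (-41.7) = 542.9
(Excluded from the current account — financial account: borrowing by resident firms from foreign banks 364.7, domestic pension funds' purchases of foreign equities 348.4; capital account: capital transfers received from emigrants 61.7.)

542.9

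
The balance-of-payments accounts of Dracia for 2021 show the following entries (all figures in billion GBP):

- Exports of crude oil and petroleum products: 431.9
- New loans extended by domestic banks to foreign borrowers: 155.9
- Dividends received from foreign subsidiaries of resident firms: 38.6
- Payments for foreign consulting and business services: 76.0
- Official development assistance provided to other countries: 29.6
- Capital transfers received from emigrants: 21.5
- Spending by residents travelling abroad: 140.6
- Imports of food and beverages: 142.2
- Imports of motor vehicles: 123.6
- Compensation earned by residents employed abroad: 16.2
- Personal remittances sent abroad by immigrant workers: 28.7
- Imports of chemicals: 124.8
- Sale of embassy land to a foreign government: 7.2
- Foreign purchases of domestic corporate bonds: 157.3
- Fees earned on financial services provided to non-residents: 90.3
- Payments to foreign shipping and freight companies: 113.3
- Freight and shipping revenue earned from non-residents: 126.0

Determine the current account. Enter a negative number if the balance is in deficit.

-75.8

Goods: -142.2 + 431.9 - 123.6 - 124.8 = 41.3
Services: 126.0 + 90.3 - 140.6 - 76.0 - 113.3 = -113.6
Primary income: 38.6 + 16.2 = 54.8
Secondary income: -29.6 - 28.7 = -58.3
Current account = 41.3 + (-113.6) + 54.8 + (-58.3) = -75.8
(Excluded from the current account — financial account: new loans extended by domestic banks to foreign borrowers 155.9, foreign purchases of domestic corporate bonds 157.3; capital account: capital transfers received from emigrants 21.5, sale of embassy land to a foreign government 7.2.)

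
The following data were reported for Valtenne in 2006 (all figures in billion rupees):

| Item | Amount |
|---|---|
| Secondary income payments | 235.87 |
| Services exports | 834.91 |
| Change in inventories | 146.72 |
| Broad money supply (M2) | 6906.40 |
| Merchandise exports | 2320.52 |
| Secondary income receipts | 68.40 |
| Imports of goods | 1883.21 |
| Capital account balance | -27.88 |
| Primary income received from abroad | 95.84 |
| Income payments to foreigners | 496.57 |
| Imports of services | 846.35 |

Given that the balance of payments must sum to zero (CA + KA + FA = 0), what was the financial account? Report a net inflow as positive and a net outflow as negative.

Goods balance = 2320.52 - 1883.21 = 437.31
Services balance = 834.91 - 846.35 = -11.44
Trade balance (goods + services) = 437.31 + (-11.44) = 425.87
Net primary income = 95.84 - 496.57 = -400.73
Net secondary income = 68.40 - 235.87 = -167.47
Current account = 425.87 + (-400.73) + (-167.47) = -142.33
Financial account = -(-142.33 + (-27.88)) = 170.21

170.21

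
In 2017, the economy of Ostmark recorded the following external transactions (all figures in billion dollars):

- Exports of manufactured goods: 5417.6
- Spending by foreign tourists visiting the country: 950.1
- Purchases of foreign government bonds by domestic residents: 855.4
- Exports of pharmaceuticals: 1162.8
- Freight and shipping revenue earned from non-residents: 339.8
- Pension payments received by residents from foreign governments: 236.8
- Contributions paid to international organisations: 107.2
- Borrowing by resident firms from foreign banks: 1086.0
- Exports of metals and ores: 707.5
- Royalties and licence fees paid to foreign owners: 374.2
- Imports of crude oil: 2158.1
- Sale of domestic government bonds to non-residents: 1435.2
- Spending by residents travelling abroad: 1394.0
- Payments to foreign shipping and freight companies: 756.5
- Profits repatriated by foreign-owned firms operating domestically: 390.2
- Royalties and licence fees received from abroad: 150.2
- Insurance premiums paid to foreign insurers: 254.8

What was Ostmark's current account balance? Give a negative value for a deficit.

Goods: -2158.1 + 5417.6 + 1162.8 + 707.5 = 5129.8
Services: 950.1 - 254.8 + 339.8 + 150.2 - 374.2 - 1394.0 - 756.5 = -1339.4
Primary income: -390.2
Secondary income: -107.2 + 236.8 = 129.6
Current account = 5129.8 + (-1339.4) + (-390.2) + 129.6 = 3529.8
(Excluded from the current account — financial account: purchases of foreign government bonds by domestic residents 855.4, borrowing by resident firms from foreign banks 1086.0, sale of domestic government bonds to non-residents 1435.2.)

3529.8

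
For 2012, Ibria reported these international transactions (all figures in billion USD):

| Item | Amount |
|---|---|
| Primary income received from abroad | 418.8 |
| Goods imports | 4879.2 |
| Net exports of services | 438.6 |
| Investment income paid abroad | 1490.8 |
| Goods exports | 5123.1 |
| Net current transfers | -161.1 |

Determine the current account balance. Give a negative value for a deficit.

-550.6

Goods balance = 5123.1 - 4879.2 = 243.9
Services balance = 438.6
Trade balance (goods + services) = 243.9 + 438.6 = 682.5
Net primary income = 418.8 - 1490.8 = -1072.0
Net secondary income = -161.1
Current account = 682.5 + (-1072.0) + (-161.1) = -550.6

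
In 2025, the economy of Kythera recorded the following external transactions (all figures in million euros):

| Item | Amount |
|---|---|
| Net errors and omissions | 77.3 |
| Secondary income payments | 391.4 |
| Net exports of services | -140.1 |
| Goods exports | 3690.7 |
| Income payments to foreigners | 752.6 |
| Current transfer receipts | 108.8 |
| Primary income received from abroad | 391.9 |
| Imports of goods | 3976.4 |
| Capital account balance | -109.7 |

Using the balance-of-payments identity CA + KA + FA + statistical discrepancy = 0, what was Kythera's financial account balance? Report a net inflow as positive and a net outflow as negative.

Goods balance = 3690.7 - 3976.4 = -285.7
Services balance = -140.1
Trade balance (goods + services) = -285.7 + (-140.1) = -425.8
Net primary income = 391.9 - 752.6 = -360.7
Net secondary income = 108.8 - 391.4 = -282.6
Current account = -425.8 + (-360.7) + (-282.6) = -1069.1
Financial account = -(-1069.1 + (-109.7) + 77.3) = 1101.5

1101.5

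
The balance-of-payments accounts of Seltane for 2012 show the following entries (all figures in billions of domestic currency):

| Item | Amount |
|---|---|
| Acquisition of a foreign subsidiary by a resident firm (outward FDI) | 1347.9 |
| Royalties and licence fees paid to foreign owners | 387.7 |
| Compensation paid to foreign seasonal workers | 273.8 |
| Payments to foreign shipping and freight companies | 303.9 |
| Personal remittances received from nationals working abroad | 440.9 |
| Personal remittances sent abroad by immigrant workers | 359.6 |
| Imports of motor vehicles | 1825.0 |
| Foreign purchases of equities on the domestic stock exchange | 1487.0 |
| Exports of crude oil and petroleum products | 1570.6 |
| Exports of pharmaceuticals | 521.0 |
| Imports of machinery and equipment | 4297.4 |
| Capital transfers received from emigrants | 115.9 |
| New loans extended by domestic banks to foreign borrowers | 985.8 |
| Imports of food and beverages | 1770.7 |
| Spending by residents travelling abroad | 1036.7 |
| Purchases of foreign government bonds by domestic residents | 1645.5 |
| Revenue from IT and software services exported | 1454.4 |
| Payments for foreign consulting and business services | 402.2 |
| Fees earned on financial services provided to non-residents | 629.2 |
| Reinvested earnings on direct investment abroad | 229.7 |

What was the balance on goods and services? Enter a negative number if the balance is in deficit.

-5848.4

Goods: -4297.4 - 1825.0 + 521.0 - 1770.7 + 1570.6 = -5801.5
Services: -387.7 - 303.9 - 402.2 + 1454.4 - 1036.7 + 629.2 = -46.9
Trade balance = -5801.5 + (-46.9) = -5848.4
(Excluded from the trade balance — financial account: acquisition of a foreign subsidiary by a resident firm (outward FDI) 1347.9, foreign purchases of equities on the domestic stock exchange 1487.0, new loans extended by domestic banks to foreign borrowers 985.8, purchases of foreign government bonds by domestic residents 1645.5; primary income: compensation paid to foreign seasonal workers 273.8, reinvested earnings on direct investment abroad 229.7; secondary income: personal remittances received from nationals working abroad 440.9, personal remittances sent abroad by immigrant workers 359.6; capital account: capital transfers received from emigrants 115.9.)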